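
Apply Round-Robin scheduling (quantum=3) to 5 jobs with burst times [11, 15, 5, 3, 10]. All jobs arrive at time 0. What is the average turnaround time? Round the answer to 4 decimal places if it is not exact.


Time quantum = 3
Execution trace:
  J1 runs 3 units, time = 3
  J2 runs 3 units, time = 6
  J3 runs 3 units, time = 9
  J4 runs 3 units, time = 12
  J5 runs 3 units, time = 15
  J1 runs 3 units, time = 18
  J2 runs 3 units, time = 21
  J3 runs 2 units, time = 23
  J5 runs 3 units, time = 26
  J1 runs 3 units, time = 29
  J2 runs 3 units, time = 32
  J5 runs 3 units, time = 35
  J1 runs 2 units, time = 37
  J2 runs 3 units, time = 40
  J5 runs 1 units, time = 41
  J2 runs 3 units, time = 44
Finish times: [37, 44, 23, 12, 41]
Average turnaround = 157/5 = 31.4

31.4


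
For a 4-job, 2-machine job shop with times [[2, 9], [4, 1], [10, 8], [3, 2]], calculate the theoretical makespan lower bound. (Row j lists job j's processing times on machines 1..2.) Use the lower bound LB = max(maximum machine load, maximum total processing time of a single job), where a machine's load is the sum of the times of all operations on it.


Machine loads:
  Machine 1: 2 + 4 + 10 + 3 = 19
  Machine 2: 9 + 1 + 8 + 2 = 20
Max machine load = 20
Job totals:
  Job 1: 11
  Job 2: 5
  Job 3: 18
  Job 4: 5
Max job total = 18
Lower bound = max(20, 18) = 20

20


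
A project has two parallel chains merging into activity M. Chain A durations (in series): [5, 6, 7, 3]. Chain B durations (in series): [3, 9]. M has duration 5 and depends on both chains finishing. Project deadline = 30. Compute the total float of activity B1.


Forward pass: ES(B1) = sum of predecessors on chain B = 0
EF = ES + duration = 0 + 3 = 3
Backward pass: LF(M) = deadline = 30; LS(M) = 30 - 5 = 25
LF(B1) = LS(M) - sum(successors on chain B) = 25 - 9 = 16
LS = LF - duration = 16 - 3 = 13
Total float = LS - ES = 13 - 0 = 13

13


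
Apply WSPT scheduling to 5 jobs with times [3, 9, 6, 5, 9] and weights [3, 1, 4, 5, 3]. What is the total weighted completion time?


Compute p/w ratios and sort ascending (WSPT): [(3, 3), (5, 5), (6, 4), (9, 3), (9, 1)]
Compute weighted completion times:
  Job (p=3,w=3): C=3, w*C=3*3=9
  Job (p=5,w=5): C=8, w*C=5*8=40
  Job (p=6,w=4): C=14, w*C=4*14=56
  Job (p=9,w=3): C=23, w*C=3*23=69
  Job (p=9,w=1): C=32, w*C=1*32=32
Total weighted completion time = 206

206


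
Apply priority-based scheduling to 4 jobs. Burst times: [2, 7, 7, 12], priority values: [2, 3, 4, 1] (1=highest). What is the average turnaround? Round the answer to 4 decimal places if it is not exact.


Sort by priority (ascending = highest first):
Order: [(1, 12), (2, 2), (3, 7), (4, 7)]
Completion times:
  Priority 1, burst=12, C=12
  Priority 2, burst=2, C=14
  Priority 3, burst=7, C=21
  Priority 4, burst=7, C=28
Average turnaround = 75/4 = 18.75

18.75


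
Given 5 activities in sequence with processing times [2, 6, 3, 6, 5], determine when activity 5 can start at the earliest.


Activity 5 starts after activities 1 through 4 complete.
Predecessor durations: [2, 6, 3, 6]
ES = 2 + 6 + 3 + 6 = 17

17


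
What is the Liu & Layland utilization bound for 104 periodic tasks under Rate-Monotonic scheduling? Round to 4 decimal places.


Compute 2^(1/104) = 1.0066871365
Subtract 1: 1.0066871365 - 1 = 0.0066871365
Multiply by n: 104 * 0.0066871365 = 0.6954621960
Round to 4 dp: 0.6955

0.6955


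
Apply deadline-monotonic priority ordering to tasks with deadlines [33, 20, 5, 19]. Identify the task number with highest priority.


Sort tasks by relative deadline (ascending):
  Task 3: deadline = 5
  Task 4: deadline = 19
  Task 2: deadline = 20
  Task 1: deadline = 33
Priority order (highest first): [3, 4, 2, 1]
Highest priority task = 3

3


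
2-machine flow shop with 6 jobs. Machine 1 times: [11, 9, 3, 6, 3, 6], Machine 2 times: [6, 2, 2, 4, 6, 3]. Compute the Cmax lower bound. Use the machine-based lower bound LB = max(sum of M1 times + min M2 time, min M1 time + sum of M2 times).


LB1 = sum(M1 times) + min(M2 times) = 38 + 2 = 40
LB2 = min(M1 times) + sum(M2 times) = 3 + 23 = 26
Lower bound = max(LB1, LB2) = max(40, 26) = 40

40


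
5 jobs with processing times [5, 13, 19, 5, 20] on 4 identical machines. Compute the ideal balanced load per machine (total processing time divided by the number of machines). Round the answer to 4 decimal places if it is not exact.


Total processing time = 5 + 13 + 19 + 5 + 20 = 62
Number of machines = 4
Ideal balanced load = 62 / 4 = 15.5

15.5


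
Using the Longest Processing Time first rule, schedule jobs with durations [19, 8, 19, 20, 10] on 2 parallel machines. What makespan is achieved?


Sort jobs in decreasing order (LPT): [20, 19, 19, 10, 8]
Assign each job to the least loaded machine:
  Machine 1: jobs [20, 10, 8], load = 38
  Machine 2: jobs [19, 19], load = 38
Makespan = max load = 38

38


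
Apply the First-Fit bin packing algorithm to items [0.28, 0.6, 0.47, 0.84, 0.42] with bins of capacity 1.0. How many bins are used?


Place items sequentially using First-Fit:
  Item 0.28 -> new Bin 1
  Item 0.6 -> Bin 1 (now 0.88)
  Item 0.47 -> new Bin 2
  Item 0.84 -> new Bin 3
  Item 0.42 -> Bin 2 (now 0.89)
Total bins used = 3

3


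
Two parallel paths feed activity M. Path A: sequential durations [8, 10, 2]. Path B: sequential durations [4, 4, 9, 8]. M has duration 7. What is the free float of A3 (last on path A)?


ES(A3) = sum of predecessors on chain A = 18
EF(A3) = ES + duration = 18 + 2 = 20
Successor of A3 is M. ES(M) = max(sum(A), sum(B)) = max(20, 25) = 25
Free float = ES(successor) - EF(current) = 25 - 20 = 5

5


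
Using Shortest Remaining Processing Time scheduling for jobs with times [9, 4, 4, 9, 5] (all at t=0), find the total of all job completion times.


Since all jobs arrive at t=0, SRPT equals SPT ordering.
SPT order: [4, 4, 5, 9, 9]
Completion times:
  Job 1: p=4, C=4
  Job 2: p=4, C=8
  Job 3: p=5, C=13
  Job 4: p=9, C=22
  Job 5: p=9, C=31
Total completion time = 4 + 8 + 13 + 22 + 31 = 78

78


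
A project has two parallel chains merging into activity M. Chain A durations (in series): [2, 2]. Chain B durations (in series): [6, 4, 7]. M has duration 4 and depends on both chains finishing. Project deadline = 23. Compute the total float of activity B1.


Forward pass: ES(B1) = sum of predecessors on chain B = 0
EF = ES + duration = 0 + 6 = 6
Backward pass: LF(M) = deadline = 23; LS(M) = 23 - 4 = 19
LF(B1) = LS(M) - sum(successors on chain B) = 19 - 11 = 8
LS = LF - duration = 8 - 6 = 2
Total float = LS - ES = 2 - 0 = 2

2


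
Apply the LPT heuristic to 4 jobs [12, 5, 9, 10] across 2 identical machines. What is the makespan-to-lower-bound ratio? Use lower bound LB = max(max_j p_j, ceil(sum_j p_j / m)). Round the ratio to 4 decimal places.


LPT order: [12, 10, 9, 5]
Machine loads after assignment: [17, 19]
LPT makespan = 19
Lower bound = max(max_job, ceil(total/2)) = max(12, 18) = 18
Ratio = 19 / 18 = 1.0556

1.0556


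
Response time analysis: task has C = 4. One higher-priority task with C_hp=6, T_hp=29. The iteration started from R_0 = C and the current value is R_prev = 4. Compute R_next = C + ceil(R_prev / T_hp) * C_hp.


R_next = C + ceil(R_prev / T_hp) * C_hp
ceil(4 / 29) = ceil(0.1379) = 1
Interference = 1 * 6 = 6
R_next = 4 + 6 = 10

10


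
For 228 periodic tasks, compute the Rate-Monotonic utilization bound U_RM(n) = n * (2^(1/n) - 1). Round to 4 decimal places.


Compute 2^(1/228) = 1.0030447451
Subtract 1: 1.0030447451 - 1 = 0.0030447451
Multiply by n: 228 * 0.0030447451 = 0.6942018828
Round to 4 dp: 0.6942

0.6942


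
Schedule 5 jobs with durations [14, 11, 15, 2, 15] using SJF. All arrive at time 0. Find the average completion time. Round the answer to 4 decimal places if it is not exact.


SJF order (ascending): [2, 11, 14, 15, 15]
Completion times:
  Job 1: burst=2, C=2
  Job 2: burst=11, C=13
  Job 3: burst=14, C=27
  Job 4: burst=15, C=42
  Job 5: burst=15, C=57
Average completion = 141/5 = 28.2

28.2


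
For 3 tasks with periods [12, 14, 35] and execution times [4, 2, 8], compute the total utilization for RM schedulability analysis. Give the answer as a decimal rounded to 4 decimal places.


Compute individual utilizations (exact fractions):
  Task 1: C/T = 4/12 = 1/3 (approx. 0.3333)
  Task 2: C/T = 2/14 = 1/7 (approx. 0.1429)
  Task 3: C/T = 8/35 (approx. 0.2286)
Total utilization U = 1/3 + 1/7 + 8/35 = 74/105
Rounded to 4 decimal places: U = 0.7048
RM (Liu & Layland) bound for 3 tasks = 0.779763; compare with U = 74/105 (approx. 0.704762)
U <= bound, so schedulable by RM sufficient condition.

0.7048


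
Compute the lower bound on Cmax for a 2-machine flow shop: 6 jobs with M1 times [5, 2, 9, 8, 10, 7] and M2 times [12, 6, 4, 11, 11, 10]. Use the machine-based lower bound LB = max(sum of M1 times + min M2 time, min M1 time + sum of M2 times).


LB1 = sum(M1 times) + min(M2 times) = 41 + 4 = 45
LB2 = min(M1 times) + sum(M2 times) = 2 + 54 = 56
Lower bound = max(LB1, LB2) = max(45, 56) = 56

56


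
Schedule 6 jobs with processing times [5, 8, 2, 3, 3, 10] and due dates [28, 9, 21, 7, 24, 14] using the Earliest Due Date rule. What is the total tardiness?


Sort by due date (EDD order): [(3, 7), (8, 9), (10, 14), (2, 21), (3, 24), (5, 28)]
Compute completion times and tardiness:
  Job 1: p=3, d=7, C=3, tardiness=max(0,3-7)=0
  Job 2: p=8, d=9, C=11, tardiness=max(0,11-9)=2
  Job 3: p=10, d=14, C=21, tardiness=max(0,21-14)=7
  Job 4: p=2, d=21, C=23, tardiness=max(0,23-21)=2
  Job 5: p=3, d=24, C=26, tardiness=max(0,26-24)=2
  Job 6: p=5, d=28, C=31, tardiness=max(0,31-28)=3
Total tardiness = 16

16


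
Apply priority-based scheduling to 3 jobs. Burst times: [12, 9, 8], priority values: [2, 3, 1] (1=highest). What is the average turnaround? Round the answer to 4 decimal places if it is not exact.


Sort by priority (ascending = highest first):
Order: [(1, 8), (2, 12), (3, 9)]
Completion times:
  Priority 1, burst=8, C=8
  Priority 2, burst=12, C=20
  Priority 3, burst=9, C=29
Average turnaround = 57/3 = 19.0

19.0


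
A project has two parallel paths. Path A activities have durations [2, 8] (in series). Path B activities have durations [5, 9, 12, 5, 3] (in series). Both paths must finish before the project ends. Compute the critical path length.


Path A total = 2 + 8 = 10
Path B total = 5 + 9 + 12 + 5 + 3 = 34
Critical path = longest path = max(10, 34) = 34

34


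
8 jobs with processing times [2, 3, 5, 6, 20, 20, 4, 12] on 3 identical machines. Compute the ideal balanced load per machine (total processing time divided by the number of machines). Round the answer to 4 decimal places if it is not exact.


Total processing time = 2 + 3 + 5 + 6 + 20 + 20 + 4 + 12 = 72
Number of machines = 3
Ideal balanced load = 72 / 3 = 24.0

24.0


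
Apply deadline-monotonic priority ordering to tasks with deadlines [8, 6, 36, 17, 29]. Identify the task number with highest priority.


Sort tasks by relative deadline (ascending):
  Task 2: deadline = 6
  Task 1: deadline = 8
  Task 4: deadline = 17
  Task 5: deadline = 29
  Task 3: deadline = 36
Priority order (highest first): [2, 1, 4, 5, 3]
Highest priority task = 2

2


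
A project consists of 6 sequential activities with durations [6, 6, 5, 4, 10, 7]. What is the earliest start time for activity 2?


Activity 2 starts after activities 1 through 1 complete.
Predecessor durations: [6]
ES = 6 = 6

6


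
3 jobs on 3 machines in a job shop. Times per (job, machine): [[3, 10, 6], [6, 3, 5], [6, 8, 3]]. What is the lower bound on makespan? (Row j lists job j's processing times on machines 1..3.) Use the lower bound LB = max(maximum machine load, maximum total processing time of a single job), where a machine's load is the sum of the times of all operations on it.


Machine loads:
  Machine 1: 3 + 6 + 6 = 15
  Machine 2: 10 + 3 + 8 = 21
  Machine 3: 6 + 5 + 3 = 14
Max machine load = 21
Job totals:
  Job 1: 19
  Job 2: 14
  Job 3: 17
Max job total = 19
Lower bound = max(21, 19) = 21

21


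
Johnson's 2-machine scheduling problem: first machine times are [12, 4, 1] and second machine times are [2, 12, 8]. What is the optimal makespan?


Apply Johnson's rule:
  Group 1 (a <= b): [(3, 1, 8), (2, 4, 12)]
  Group 2 (a > b): [(1, 12, 2)]
Optimal job order: [3, 2, 1]
Schedule:
  Job 3: M1 done at 1, M2 done at 9
  Job 2: M1 done at 5, M2 done at 21
  Job 1: M1 done at 17, M2 done at 23
Makespan = 23

23


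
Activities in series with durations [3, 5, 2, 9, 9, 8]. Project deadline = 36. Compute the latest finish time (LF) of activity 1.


LF(activity 1) = deadline - sum of successor durations
Successors: activities 2 through 6 with durations [5, 2, 9, 9, 8]
Sum of successor durations = 33
LF = 36 - 33 = 3

3


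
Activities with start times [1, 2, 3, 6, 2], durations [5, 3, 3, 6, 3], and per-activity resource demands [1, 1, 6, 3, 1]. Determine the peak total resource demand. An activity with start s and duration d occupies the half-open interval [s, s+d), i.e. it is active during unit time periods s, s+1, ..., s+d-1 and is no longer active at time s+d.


Each activity i is active on [start_i, start_i + duration_i).
Compute total resource usage per time slot:
  t=0: active resources = [], total = 0
  t=1: active resources = [1], total = 1
  t=2: active resources = [1, 1, 1], total = 3
  t=3: active resources = [1, 1, 6, 1], total = 9
  t=4: active resources = [1, 1, 6, 1], total = 9
  t=5: active resources = [1, 6], total = 7
  t=6: active resources = [3], total = 3
  t=7: active resources = [3], total = 3
  t=8: active resources = [3], total = 3
  t=9: active resources = [3], total = 3
  t=10: active resources = [3], total = 3
  t=11: active resources = [3], total = 3
Peak resource demand = 9

9


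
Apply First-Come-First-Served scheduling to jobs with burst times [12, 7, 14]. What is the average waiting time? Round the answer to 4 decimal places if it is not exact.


FCFS order (as given): [12, 7, 14]
Waiting times:
  Job 1: wait = 0
  Job 2: wait = 12
  Job 3: wait = 19
Sum of waiting times = 31
Average waiting time = 31/3 = 10.3333

10.3333


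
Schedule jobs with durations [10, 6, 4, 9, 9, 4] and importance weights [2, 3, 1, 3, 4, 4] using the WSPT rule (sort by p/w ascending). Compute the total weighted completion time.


Compute p/w ratios and sort ascending (WSPT): [(4, 4), (6, 3), (9, 4), (9, 3), (4, 1), (10, 2)]
Compute weighted completion times:
  Job (p=4,w=4): C=4, w*C=4*4=16
  Job (p=6,w=3): C=10, w*C=3*10=30
  Job (p=9,w=4): C=19, w*C=4*19=76
  Job (p=9,w=3): C=28, w*C=3*28=84
  Job (p=4,w=1): C=32, w*C=1*32=32
  Job (p=10,w=2): C=42, w*C=2*42=84
Total weighted completion time = 322

322


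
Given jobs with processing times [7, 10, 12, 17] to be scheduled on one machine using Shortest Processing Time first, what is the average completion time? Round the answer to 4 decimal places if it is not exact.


Sort jobs by processing time (SPT order): [7, 10, 12, 17]
Compute completion times sequentially:
  Job 1: processing = 7, completes at 7
  Job 2: processing = 10, completes at 17
  Job 3: processing = 12, completes at 29
  Job 4: processing = 17, completes at 46
Sum of completion times = 99
Average completion time = 99/4 = 24.75

24.75


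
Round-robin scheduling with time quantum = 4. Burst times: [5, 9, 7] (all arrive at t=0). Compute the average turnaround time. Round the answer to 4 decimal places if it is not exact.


Time quantum = 4
Execution trace:
  J1 runs 4 units, time = 4
  J2 runs 4 units, time = 8
  J3 runs 4 units, time = 12
  J1 runs 1 units, time = 13
  J2 runs 4 units, time = 17
  J3 runs 3 units, time = 20
  J2 runs 1 units, time = 21
Finish times: [13, 21, 20]
Average turnaround = 54/3 = 18.0

18.0


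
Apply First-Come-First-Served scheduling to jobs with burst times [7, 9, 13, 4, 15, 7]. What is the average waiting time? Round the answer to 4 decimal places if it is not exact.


FCFS order (as given): [7, 9, 13, 4, 15, 7]
Waiting times:
  Job 1: wait = 0
  Job 2: wait = 7
  Job 3: wait = 16
  Job 4: wait = 29
  Job 5: wait = 33
  Job 6: wait = 48
Sum of waiting times = 133
Average waiting time = 133/6 = 22.1667

22.1667


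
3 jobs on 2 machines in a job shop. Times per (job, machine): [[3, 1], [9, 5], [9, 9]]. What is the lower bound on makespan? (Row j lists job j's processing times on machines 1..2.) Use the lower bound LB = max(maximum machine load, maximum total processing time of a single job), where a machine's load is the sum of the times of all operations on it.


Machine loads:
  Machine 1: 3 + 9 + 9 = 21
  Machine 2: 1 + 5 + 9 = 15
Max machine load = 21
Job totals:
  Job 1: 4
  Job 2: 14
  Job 3: 18
Max job total = 18
Lower bound = max(21, 18) = 21

21


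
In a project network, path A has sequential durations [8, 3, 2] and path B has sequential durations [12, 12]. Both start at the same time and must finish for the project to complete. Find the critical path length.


Path A total = 8 + 3 + 2 = 13
Path B total = 12 + 12 = 24
Critical path = longest path = max(13, 24) = 24

24


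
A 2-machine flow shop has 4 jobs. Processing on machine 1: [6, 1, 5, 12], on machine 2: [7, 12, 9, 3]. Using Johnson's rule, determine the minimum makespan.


Apply Johnson's rule:
  Group 1 (a <= b): [(2, 1, 12), (3, 5, 9), (1, 6, 7)]
  Group 2 (a > b): [(4, 12, 3)]
Optimal job order: [2, 3, 1, 4]
Schedule:
  Job 2: M1 done at 1, M2 done at 13
  Job 3: M1 done at 6, M2 done at 22
  Job 1: M1 done at 12, M2 done at 29
  Job 4: M1 done at 24, M2 done at 32
Makespan = 32

32


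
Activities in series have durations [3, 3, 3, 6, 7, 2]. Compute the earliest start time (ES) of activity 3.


Activity 3 starts after activities 1 through 2 complete.
Predecessor durations: [3, 3]
ES = 3 + 3 = 6

6


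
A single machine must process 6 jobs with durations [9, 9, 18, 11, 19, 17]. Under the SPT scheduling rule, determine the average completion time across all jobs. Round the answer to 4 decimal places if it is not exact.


Sort jobs by processing time (SPT order): [9, 9, 11, 17, 18, 19]
Compute completion times sequentially:
  Job 1: processing = 9, completes at 9
  Job 2: processing = 9, completes at 18
  Job 3: processing = 11, completes at 29
  Job 4: processing = 17, completes at 46
  Job 5: processing = 18, completes at 64
  Job 6: processing = 19, completes at 83
Sum of completion times = 249
Average completion time = 249/6 = 41.5

41.5


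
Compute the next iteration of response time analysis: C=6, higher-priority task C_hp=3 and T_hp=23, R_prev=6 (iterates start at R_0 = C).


R_next = C + ceil(R_prev / T_hp) * C_hp
ceil(6 / 23) = ceil(0.2609) = 1
Interference = 1 * 3 = 3
R_next = 6 + 3 = 9

9


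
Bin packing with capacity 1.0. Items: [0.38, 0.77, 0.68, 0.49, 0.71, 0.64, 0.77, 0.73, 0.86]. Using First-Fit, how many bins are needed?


Place items sequentially using First-Fit:
  Item 0.38 -> new Bin 1
  Item 0.77 -> new Bin 2
  Item 0.68 -> new Bin 3
  Item 0.49 -> Bin 1 (now 0.87)
  Item 0.71 -> new Bin 4
  Item 0.64 -> new Bin 5
  Item 0.77 -> new Bin 6
  Item 0.73 -> new Bin 7
  Item 0.86 -> new Bin 8
Total bins used = 8

8


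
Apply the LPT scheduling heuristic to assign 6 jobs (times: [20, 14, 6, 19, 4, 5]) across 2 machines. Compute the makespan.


Sort jobs in decreasing order (LPT): [20, 19, 14, 6, 5, 4]
Assign each job to the least loaded machine:
  Machine 1: jobs [20, 6, 5, 4], load = 35
  Machine 2: jobs [19, 14], load = 33
Makespan = max load = 35

35


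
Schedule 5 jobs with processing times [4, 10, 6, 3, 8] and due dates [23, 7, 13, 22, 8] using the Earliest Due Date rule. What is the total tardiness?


Sort by due date (EDD order): [(10, 7), (8, 8), (6, 13), (3, 22), (4, 23)]
Compute completion times and tardiness:
  Job 1: p=10, d=7, C=10, tardiness=max(0,10-7)=3
  Job 2: p=8, d=8, C=18, tardiness=max(0,18-8)=10
  Job 3: p=6, d=13, C=24, tardiness=max(0,24-13)=11
  Job 4: p=3, d=22, C=27, tardiness=max(0,27-22)=5
  Job 5: p=4, d=23, C=31, tardiness=max(0,31-23)=8
Total tardiness = 37

37


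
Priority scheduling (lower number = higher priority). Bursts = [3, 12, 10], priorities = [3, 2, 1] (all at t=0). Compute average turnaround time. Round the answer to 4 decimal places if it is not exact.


Sort by priority (ascending = highest first):
Order: [(1, 10), (2, 12), (3, 3)]
Completion times:
  Priority 1, burst=10, C=10
  Priority 2, burst=12, C=22
  Priority 3, burst=3, C=25
Average turnaround = 57/3 = 19.0

19.0


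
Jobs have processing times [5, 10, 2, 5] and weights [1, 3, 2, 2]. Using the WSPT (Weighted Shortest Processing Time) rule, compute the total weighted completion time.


Compute p/w ratios and sort ascending (WSPT): [(2, 2), (5, 2), (10, 3), (5, 1)]
Compute weighted completion times:
  Job (p=2,w=2): C=2, w*C=2*2=4
  Job (p=5,w=2): C=7, w*C=2*7=14
  Job (p=10,w=3): C=17, w*C=3*17=51
  Job (p=5,w=1): C=22, w*C=1*22=22
Total weighted completion time = 91

91


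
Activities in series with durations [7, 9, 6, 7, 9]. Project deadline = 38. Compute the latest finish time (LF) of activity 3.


LF(activity 3) = deadline - sum of successor durations
Successors: activities 4 through 5 with durations [7, 9]
Sum of successor durations = 16
LF = 38 - 16 = 22

22


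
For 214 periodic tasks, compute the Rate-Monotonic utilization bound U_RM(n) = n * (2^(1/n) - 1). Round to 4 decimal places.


Compute 2^(1/214) = 1.0032442568
Subtract 1: 1.0032442568 - 1 = 0.0032442568
Multiply by n: 214 * 0.0032442568 = 0.6942709552
Round to 4 dp: 0.6943

0.6943


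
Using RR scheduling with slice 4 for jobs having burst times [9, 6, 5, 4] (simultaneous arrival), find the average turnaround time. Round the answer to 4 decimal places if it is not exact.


Time quantum = 4
Execution trace:
  J1 runs 4 units, time = 4
  J2 runs 4 units, time = 8
  J3 runs 4 units, time = 12
  J4 runs 4 units, time = 16
  J1 runs 4 units, time = 20
  J2 runs 2 units, time = 22
  J3 runs 1 units, time = 23
  J1 runs 1 units, time = 24
Finish times: [24, 22, 23, 16]
Average turnaround = 85/4 = 21.25

21.25


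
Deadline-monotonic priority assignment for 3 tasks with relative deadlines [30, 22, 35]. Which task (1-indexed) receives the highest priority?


Sort tasks by relative deadline (ascending):
  Task 2: deadline = 22
  Task 1: deadline = 30
  Task 3: deadline = 35
Priority order (highest first): [2, 1, 3]
Highest priority task = 2

2


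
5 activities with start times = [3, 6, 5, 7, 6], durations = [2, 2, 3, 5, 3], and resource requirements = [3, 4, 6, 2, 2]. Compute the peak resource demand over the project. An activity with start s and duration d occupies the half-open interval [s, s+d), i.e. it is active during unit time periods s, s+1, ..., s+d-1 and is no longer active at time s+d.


Each activity i is active on [start_i, start_i + duration_i).
Compute total resource usage per time slot:
  t=0: active resources = [], total = 0
  t=1: active resources = [], total = 0
  t=2: active resources = [], total = 0
  t=3: active resources = [3], total = 3
  t=4: active resources = [3], total = 3
  t=5: active resources = [6], total = 6
  t=6: active resources = [4, 6, 2], total = 12
  t=7: active resources = [4, 6, 2, 2], total = 14
  t=8: active resources = [2, 2], total = 4
  t=9: active resources = [2], total = 2
  t=10: active resources = [2], total = 2
  t=11: active resources = [2], total = 2
Peak resource demand = 14

14


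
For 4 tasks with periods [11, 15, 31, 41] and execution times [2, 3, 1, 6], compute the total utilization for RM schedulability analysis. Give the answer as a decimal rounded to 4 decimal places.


Compute individual utilizations (exact fractions):
  Task 1: C/T = 2/11 (approx. 0.1818)
  Task 2: C/T = 3/15 = 1/5 (approx. 0.2)
  Task 3: C/T = 1/31 (approx. 0.0323)
  Task 4: C/T = 6/41 (approx. 0.1463)
Total utilization U = 2/11 + 1/5 + 1/31 + 6/41 = 39176/69905
Rounded to 4 decimal places: U = 0.5604
RM (Liu & Layland) bound for 4 tasks = 0.756828; compare with U = 39176/69905 (approx. 0.560418)
U <= bound, so schedulable by RM sufficient condition.

0.5604


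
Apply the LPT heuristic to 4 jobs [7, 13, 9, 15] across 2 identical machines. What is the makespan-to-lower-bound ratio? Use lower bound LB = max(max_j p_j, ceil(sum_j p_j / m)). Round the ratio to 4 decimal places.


LPT order: [15, 13, 9, 7]
Machine loads after assignment: [22, 22]
LPT makespan = 22
Lower bound = max(max_job, ceil(total/2)) = max(15, 22) = 22
Ratio = 22 / 22 = 1.0

1.0


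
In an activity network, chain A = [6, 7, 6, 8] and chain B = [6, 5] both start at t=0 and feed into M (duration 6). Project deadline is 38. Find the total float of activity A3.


Forward pass: ES(A3) = sum of predecessors on chain A = 13
EF = ES + duration = 13 + 6 = 19
Backward pass: LF(M) = deadline = 38; LS(M) = 38 - 6 = 32
LF(A3) = LS(M) - sum(successors on chain A) = 32 - 8 = 24
LS = LF - duration = 24 - 6 = 18
Total float = LS - ES = 18 - 13 = 5

5


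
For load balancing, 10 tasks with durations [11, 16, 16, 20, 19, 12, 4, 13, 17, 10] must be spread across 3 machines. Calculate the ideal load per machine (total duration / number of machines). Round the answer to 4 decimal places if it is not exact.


Total processing time = 11 + 16 + 16 + 20 + 19 + 12 + 4 + 13 + 17 + 10 = 138
Number of machines = 3
Ideal balanced load = 138 / 3 = 46.0

46.0


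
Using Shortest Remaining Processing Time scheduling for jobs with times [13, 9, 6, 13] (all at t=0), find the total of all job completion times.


Since all jobs arrive at t=0, SRPT equals SPT ordering.
SPT order: [6, 9, 13, 13]
Completion times:
  Job 1: p=6, C=6
  Job 2: p=9, C=15
  Job 3: p=13, C=28
  Job 4: p=13, C=41
Total completion time = 6 + 15 + 28 + 41 = 90

90


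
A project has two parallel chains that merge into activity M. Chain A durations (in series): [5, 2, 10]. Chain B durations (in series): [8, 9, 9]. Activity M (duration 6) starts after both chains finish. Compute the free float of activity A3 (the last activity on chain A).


ES(A3) = sum of predecessors on chain A = 7
EF(A3) = ES + duration = 7 + 10 = 17
Successor of A3 is M. ES(M) = max(sum(A), sum(B)) = max(17, 26) = 26
Free float = ES(successor) - EF(current) = 26 - 17 = 9

9


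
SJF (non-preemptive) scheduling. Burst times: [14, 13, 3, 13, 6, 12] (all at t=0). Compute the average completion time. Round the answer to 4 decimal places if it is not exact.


SJF order (ascending): [3, 6, 12, 13, 13, 14]
Completion times:
  Job 1: burst=3, C=3
  Job 2: burst=6, C=9
  Job 3: burst=12, C=21
  Job 4: burst=13, C=34
  Job 5: burst=13, C=47
  Job 6: burst=14, C=61
Average completion = 175/6 = 29.1667

29.1667


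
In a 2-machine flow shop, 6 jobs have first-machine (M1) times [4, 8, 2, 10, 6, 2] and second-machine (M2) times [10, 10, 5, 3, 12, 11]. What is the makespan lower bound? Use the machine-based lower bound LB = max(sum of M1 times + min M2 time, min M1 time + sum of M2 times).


LB1 = sum(M1 times) + min(M2 times) = 32 + 3 = 35
LB2 = min(M1 times) + sum(M2 times) = 2 + 51 = 53
Lower bound = max(LB1, LB2) = max(35, 53) = 53

53


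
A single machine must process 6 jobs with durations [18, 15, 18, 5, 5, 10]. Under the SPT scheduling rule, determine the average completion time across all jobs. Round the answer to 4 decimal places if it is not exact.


Sort jobs by processing time (SPT order): [5, 5, 10, 15, 18, 18]
Compute completion times sequentially:
  Job 1: processing = 5, completes at 5
  Job 2: processing = 5, completes at 10
  Job 3: processing = 10, completes at 20
  Job 4: processing = 15, completes at 35
  Job 5: processing = 18, completes at 53
  Job 6: processing = 18, completes at 71
Sum of completion times = 194
Average completion time = 194/6 = 32.3333

32.3333


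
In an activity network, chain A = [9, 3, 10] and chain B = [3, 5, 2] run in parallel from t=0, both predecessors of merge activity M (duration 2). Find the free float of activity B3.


ES(B3) = sum of predecessors on chain B = 8
EF(B3) = ES + duration = 8 + 2 = 10
Successor of B3 is M. ES(M) = max(sum(A), sum(B)) = max(22, 10) = 22
Free float = ES(successor) - EF(current) = 22 - 10 = 12

12


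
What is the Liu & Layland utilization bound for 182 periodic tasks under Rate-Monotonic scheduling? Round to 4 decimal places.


Compute 2^(1/182) = 1.0038157625
Subtract 1: 1.0038157625 - 1 = 0.0038157625
Multiply by n: 182 * 0.0038157625 = 0.6944687750
Round to 4 dp: 0.6945

0.6945


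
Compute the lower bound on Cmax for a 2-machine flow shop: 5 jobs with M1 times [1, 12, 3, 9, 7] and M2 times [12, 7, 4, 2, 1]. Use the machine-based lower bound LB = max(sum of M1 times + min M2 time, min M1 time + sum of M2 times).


LB1 = sum(M1 times) + min(M2 times) = 32 + 1 = 33
LB2 = min(M1 times) + sum(M2 times) = 1 + 26 = 27
Lower bound = max(LB1, LB2) = max(33, 27) = 33

33


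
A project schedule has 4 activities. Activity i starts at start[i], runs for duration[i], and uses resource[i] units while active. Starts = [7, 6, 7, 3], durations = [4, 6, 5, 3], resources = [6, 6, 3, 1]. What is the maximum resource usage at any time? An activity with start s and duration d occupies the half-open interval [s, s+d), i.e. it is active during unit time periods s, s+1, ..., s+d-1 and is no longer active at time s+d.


Each activity i is active on [start_i, start_i + duration_i).
Compute total resource usage per time slot:
  t=0: active resources = [], total = 0
  t=1: active resources = [], total = 0
  t=2: active resources = [], total = 0
  t=3: active resources = [1], total = 1
  t=4: active resources = [1], total = 1
  t=5: active resources = [1], total = 1
  t=6: active resources = [6], total = 6
  t=7: active resources = [6, 6, 3], total = 15
  t=8: active resources = [6, 6, 3], total = 15
  t=9: active resources = [6, 6, 3], total = 15
  t=10: active resources = [6, 6, 3], total = 15
  t=11: active resources = [6, 3], total = 9
Peak resource demand = 15

15


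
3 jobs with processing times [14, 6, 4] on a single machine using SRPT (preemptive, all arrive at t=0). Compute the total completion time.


Since all jobs arrive at t=0, SRPT equals SPT ordering.
SPT order: [4, 6, 14]
Completion times:
  Job 1: p=4, C=4
  Job 2: p=6, C=10
  Job 3: p=14, C=24
Total completion time = 4 + 10 + 24 = 38

38


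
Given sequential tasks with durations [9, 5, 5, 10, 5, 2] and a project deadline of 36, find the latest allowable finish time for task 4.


LF(activity 4) = deadline - sum of successor durations
Successors: activities 5 through 6 with durations [5, 2]
Sum of successor durations = 7
LF = 36 - 7 = 29

29


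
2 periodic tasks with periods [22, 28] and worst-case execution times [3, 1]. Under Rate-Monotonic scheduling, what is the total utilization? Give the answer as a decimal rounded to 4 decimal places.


Compute individual utilizations (exact fractions):
  Task 1: C/T = 3/22 (approx. 0.1364)
  Task 2: C/T = 1/28 (approx. 0.0357)
Total utilization U = 3/22 + 1/28 = 53/308
Rounded to 4 decimal places: U = 0.1721
RM (Liu & Layland) bound for 2 tasks = 0.828427; compare with U = 53/308 (approx. 0.172078)
U <= bound, so schedulable by RM sufficient condition.

0.1721


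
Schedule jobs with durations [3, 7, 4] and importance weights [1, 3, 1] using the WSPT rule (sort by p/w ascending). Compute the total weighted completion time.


Compute p/w ratios and sort ascending (WSPT): [(7, 3), (3, 1), (4, 1)]
Compute weighted completion times:
  Job (p=7,w=3): C=7, w*C=3*7=21
  Job (p=3,w=1): C=10, w*C=1*10=10
  Job (p=4,w=1): C=14, w*C=1*14=14
Total weighted completion time = 45

45


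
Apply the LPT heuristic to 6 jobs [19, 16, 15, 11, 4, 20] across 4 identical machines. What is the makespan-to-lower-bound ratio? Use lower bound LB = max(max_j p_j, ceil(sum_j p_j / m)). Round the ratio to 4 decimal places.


LPT order: [20, 19, 16, 15, 11, 4]
Machine loads after assignment: [20, 19, 20, 26]
LPT makespan = 26
Lower bound = max(max_job, ceil(total/4)) = max(20, 22) = 22
Ratio = 26 / 22 = 1.1818

1.1818


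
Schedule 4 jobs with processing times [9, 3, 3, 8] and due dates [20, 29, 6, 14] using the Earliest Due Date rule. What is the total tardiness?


Sort by due date (EDD order): [(3, 6), (8, 14), (9, 20), (3, 29)]
Compute completion times and tardiness:
  Job 1: p=3, d=6, C=3, tardiness=max(0,3-6)=0
  Job 2: p=8, d=14, C=11, tardiness=max(0,11-14)=0
  Job 3: p=9, d=20, C=20, tardiness=max(0,20-20)=0
  Job 4: p=3, d=29, C=23, tardiness=max(0,23-29)=0
Total tardiness = 0

0


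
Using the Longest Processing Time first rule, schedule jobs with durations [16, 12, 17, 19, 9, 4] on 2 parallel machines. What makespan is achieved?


Sort jobs in decreasing order (LPT): [19, 17, 16, 12, 9, 4]
Assign each job to the least loaded machine:
  Machine 1: jobs [19, 12, 9], load = 40
  Machine 2: jobs [17, 16, 4], load = 37
Makespan = max load = 40

40


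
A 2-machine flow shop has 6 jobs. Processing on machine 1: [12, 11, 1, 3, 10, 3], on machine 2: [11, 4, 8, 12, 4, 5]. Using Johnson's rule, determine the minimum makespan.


Apply Johnson's rule:
  Group 1 (a <= b): [(3, 1, 8), (4, 3, 12), (6, 3, 5)]
  Group 2 (a > b): [(1, 12, 11), (2, 11, 4), (5, 10, 4)]
Optimal job order: [3, 4, 6, 1, 2, 5]
Schedule:
  Job 3: M1 done at 1, M2 done at 9
  Job 4: M1 done at 4, M2 done at 21
  Job 6: M1 done at 7, M2 done at 26
  Job 1: M1 done at 19, M2 done at 37
  Job 2: M1 done at 30, M2 done at 41
  Job 5: M1 done at 40, M2 done at 45
Makespan = 45

45


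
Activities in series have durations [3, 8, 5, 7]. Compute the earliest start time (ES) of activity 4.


Activity 4 starts after activities 1 through 3 complete.
Predecessor durations: [3, 8, 5]
ES = 3 + 8 + 5 = 16

16


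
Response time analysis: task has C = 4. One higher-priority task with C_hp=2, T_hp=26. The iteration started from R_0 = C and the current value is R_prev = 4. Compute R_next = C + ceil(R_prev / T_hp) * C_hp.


R_next = C + ceil(R_prev / T_hp) * C_hp
ceil(4 / 26) = ceil(0.1538) = 1
Interference = 1 * 2 = 2
R_next = 4 + 2 = 6

6


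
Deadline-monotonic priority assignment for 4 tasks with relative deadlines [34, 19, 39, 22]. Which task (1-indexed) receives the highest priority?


Sort tasks by relative deadline (ascending):
  Task 2: deadline = 19
  Task 4: deadline = 22
  Task 1: deadline = 34
  Task 3: deadline = 39
Priority order (highest first): [2, 4, 1, 3]
Highest priority task = 2

2


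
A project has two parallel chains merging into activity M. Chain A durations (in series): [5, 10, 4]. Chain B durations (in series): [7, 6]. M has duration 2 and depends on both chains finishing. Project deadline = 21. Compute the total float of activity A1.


Forward pass: ES(A1) = sum of predecessors on chain A = 0
EF = ES + duration = 0 + 5 = 5
Backward pass: LF(M) = deadline = 21; LS(M) = 21 - 2 = 19
LF(A1) = LS(M) - sum(successors on chain A) = 19 - 14 = 5
LS = LF - duration = 5 - 5 = 0
Total float = LS - ES = 0 - 0 = 0

0


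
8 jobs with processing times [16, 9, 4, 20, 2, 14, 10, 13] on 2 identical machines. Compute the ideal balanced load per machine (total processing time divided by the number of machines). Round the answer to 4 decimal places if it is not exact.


Total processing time = 16 + 9 + 4 + 20 + 2 + 14 + 10 + 13 = 88
Number of machines = 2
Ideal balanced load = 88 / 2 = 44.0

44.0


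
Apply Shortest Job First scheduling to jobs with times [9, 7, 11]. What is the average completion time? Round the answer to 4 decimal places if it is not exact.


SJF order (ascending): [7, 9, 11]
Completion times:
  Job 1: burst=7, C=7
  Job 2: burst=9, C=16
  Job 3: burst=11, C=27
Average completion = 50/3 = 16.6667

16.6667


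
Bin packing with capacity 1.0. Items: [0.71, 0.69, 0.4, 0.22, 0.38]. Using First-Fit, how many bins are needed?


Place items sequentially using First-Fit:
  Item 0.71 -> new Bin 1
  Item 0.69 -> new Bin 2
  Item 0.4 -> new Bin 3
  Item 0.22 -> Bin 1 (now 0.93)
  Item 0.38 -> Bin 3 (now 0.78)
Total bins used = 3

3


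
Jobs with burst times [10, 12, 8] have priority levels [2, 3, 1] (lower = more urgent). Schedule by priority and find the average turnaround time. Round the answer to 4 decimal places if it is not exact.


Sort by priority (ascending = highest first):
Order: [(1, 8), (2, 10), (3, 12)]
Completion times:
  Priority 1, burst=8, C=8
  Priority 2, burst=10, C=18
  Priority 3, burst=12, C=30
Average turnaround = 56/3 = 18.6667

18.6667


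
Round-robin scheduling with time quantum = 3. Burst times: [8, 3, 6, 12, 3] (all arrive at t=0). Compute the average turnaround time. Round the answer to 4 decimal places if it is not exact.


Time quantum = 3
Execution trace:
  J1 runs 3 units, time = 3
  J2 runs 3 units, time = 6
  J3 runs 3 units, time = 9
  J4 runs 3 units, time = 12
  J5 runs 3 units, time = 15
  J1 runs 3 units, time = 18
  J3 runs 3 units, time = 21
  J4 runs 3 units, time = 24
  J1 runs 2 units, time = 26
  J4 runs 3 units, time = 29
  J4 runs 3 units, time = 32
Finish times: [26, 6, 21, 32, 15]
Average turnaround = 100/5 = 20.0

20.0


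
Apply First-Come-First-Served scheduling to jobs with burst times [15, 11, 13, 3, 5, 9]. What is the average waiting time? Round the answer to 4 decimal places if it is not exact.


FCFS order (as given): [15, 11, 13, 3, 5, 9]
Waiting times:
  Job 1: wait = 0
  Job 2: wait = 15
  Job 3: wait = 26
  Job 4: wait = 39
  Job 5: wait = 42
  Job 6: wait = 47
Sum of waiting times = 169
Average waiting time = 169/6 = 28.1667

28.1667


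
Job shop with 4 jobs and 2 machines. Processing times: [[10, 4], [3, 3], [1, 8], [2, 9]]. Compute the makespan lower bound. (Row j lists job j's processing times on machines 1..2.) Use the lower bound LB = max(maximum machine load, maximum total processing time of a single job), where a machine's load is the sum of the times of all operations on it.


Machine loads:
  Machine 1: 10 + 3 + 1 + 2 = 16
  Machine 2: 4 + 3 + 8 + 9 = 24
Max machine load = 24
Job totals:
  Job 1: 14
  Job 2: 6
  Job 3: 9
  Job 4: 11
Max job total = 14
Lower bound = max(24, 14) = 24

24


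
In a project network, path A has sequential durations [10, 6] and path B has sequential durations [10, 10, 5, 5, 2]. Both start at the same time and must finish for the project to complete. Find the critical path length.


Path A total = 10 + 6 = 16
Path B total = 10 + 10 + 5 + 5 + 2 = 32
Critical path = longest path = max(16, 32) = 32

32


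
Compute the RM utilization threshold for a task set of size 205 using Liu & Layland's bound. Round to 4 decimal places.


Compute 2^(1/205) = 1.0033869285
Subtract 1: 1.0033869285 - 1 = 0.0033869285
Multiply by n: 205 * 0.0033869285 = 0.6943203425
Round to 4 dp: 0.6943

0.6943


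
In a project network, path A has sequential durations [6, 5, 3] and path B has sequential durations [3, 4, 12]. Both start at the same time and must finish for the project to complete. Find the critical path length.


Path A total = 6 + 5 + 3 = 14
Path B total = 3 + 4 + 12 = 19
Critical path = longest path = max(14, 19) = 19

19


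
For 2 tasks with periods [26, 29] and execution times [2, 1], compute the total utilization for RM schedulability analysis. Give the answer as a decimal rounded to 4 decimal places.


Compute individual utilizations (exact fractions):
  Task 1: C/T = 2/26 = 1/13 (approx. 0.0769)
  Task 2: C/T = 1/29 (approx. 0.0345)
Total utilization U = 1/13 + 1/29 = 42/377
Rounded to 4 decimal places: U = 0.1114
RM (Liu & Layland) bound for 2 tasks = 0.828427; compare with U = 42/377 (approx. 0.111406)
U <= bound, so schedulable by RM sufficient condition.

0.1114


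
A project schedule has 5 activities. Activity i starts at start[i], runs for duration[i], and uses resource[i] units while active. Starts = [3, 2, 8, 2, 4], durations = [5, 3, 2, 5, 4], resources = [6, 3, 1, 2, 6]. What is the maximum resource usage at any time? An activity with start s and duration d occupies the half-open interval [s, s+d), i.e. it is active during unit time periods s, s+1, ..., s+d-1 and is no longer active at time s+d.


Each activity i is active on [start_i, start_i + duration_i).
Compute total resource usage per time slot:
  t=0: active resources = [], total = 0
  t=1: active resources = [], total = 0
  t=2: active resources = [3, 2], total = 5
  t=3: active resources = [6, 3, 2], total = 11
  t=4: active resources = [6, 3, 2, 6], total = 17
  t=5: active resources = [6, 2, 6], total = 14
  t=6: active resources = [6, 2, 6], total = 14
  t=7: active resources = [6, 6], total = 12
  t=8: active resources = [1], total = 1
  t=9: active resources = [1], total = 1
Peak resource demand = 17

17
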